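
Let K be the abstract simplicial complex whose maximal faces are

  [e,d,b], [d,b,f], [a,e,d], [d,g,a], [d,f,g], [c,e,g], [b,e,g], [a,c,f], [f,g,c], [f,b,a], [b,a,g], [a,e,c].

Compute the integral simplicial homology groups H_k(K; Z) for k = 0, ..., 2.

H_0 = Z,  H_1 = Z/2Z,  H_2 = 0.

Order the vertices as a < b < c < d < e < f < g. Listing each simplex with vertices in this order, K has dimension 2 with simplices:

  0-simplices (7): a, b, c, d, e, f, g
  1-simplices (18): ab, ac, ad, ae, af, ag, bd, be, bf, bg, ce, cf, cg, de, df, dg, eg, fg
  2-simplices (12): abf, abg, ace, acf, ade, adg, bde, bdf, beg, ceg, cfg, dfg

giving chain groups C_0 ≅ Z^7, C_1 ≅ Z^18, C_2 ≅ Z^12.

Boundary ∂_1: C_1 → C_0 maps an edge to its endpoints' difference, ∂[p,q] = q − p.
The 7×18 boundary matrix has rank 6 and Smith normal form diag(1,1,1,1,1,1).

The boundary map ∂_2: C_2 → C_1 acts by ∂[p,q,r] = [q,r] − [p,r] + [p,q]. For instance
  ∂cfg = fg − cg + cf,
  ∂bde = de − be + bd.
As a 18×12 matrix over Z this has rank 12, with invariant factors (1,1,1,1,1,1,1,1,1,1,1,2).

From H_k ≅ ker(∂_k) / im(∂_{k+1}) we obtain:

  H_0: rank C_0 − rank ∂_1 = 7 − 6 = 1, and the invariant factors of ∂_1 are all 1, so H_0 ≅ Z.
  H_1: rank ker ∂_1 − rank ∂_2 = (18 − 6) − 12 = 0, and ∂_2 has invariant factor 2 > 1, so H_1 ≅ Z/2Z.
  H_2: rank ker ∂_2 − rank ∂_3 = (12 − 12) − 0 = 0, and there is no ∂_3, so H_2 ≅ 0.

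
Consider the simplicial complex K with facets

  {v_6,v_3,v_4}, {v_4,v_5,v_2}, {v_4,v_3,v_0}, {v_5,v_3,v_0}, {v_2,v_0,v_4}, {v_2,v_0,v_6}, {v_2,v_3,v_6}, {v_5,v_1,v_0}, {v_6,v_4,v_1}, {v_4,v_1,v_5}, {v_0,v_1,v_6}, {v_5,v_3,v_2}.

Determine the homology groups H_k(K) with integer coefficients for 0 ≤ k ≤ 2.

Take the total order v_0 < v_1 < v_2 < v_3 < v_4 < v_5 < v_6 on the vertex set. Then K (dimension 2) consists of the simplices:

  0-simplices (7): [v_0], [v_1], [v_2], [v_3], [v_4], [v_5], [v_6]
  1-simplices (18): (18 of them)
  2-simplices (12): (12 of them)

so the chain groups are C_0 ≅ Z^7, C_1 ≅ Z^18, C_2 ≅ Z^12.

The boundary map ∂_1: C_1 → C_0 is given by ∂[p,q] = [q] − [p].
The resulting 7×18 matrix has rank 6, and its Smith normal form has invariant factors (1,1,1,1,1,1).

Boundary ∂_2: C_2 → C_1 acts by ∂[p,q,r] = [q,r] − [p,r] + [p,q]. For instance
  ∂[v_0,v_1,v_5] = [v_1,v_5] − [v_0,v_5] + [v_0,v_1],
  ∂[v_2,v_3,v_6] = [v_3,v_6] − [v_2,v_6] + [v_2,v_3].
The 18×12 boundary matrix has rank 12 and Smith normal form diag(1,1,1,1,1,1,1,1,1,1,1,2).

From H_k ≅ ker(∂_k) / im(∂_{k+1}) we obtain:

  H_0: rank C_0 − rank ∂_1 = 7 − 6 = 1, and the invariant factors of ∂_1 are all 1, so H_0 ≅ Z.
  H_1: rank ker ∂_1 − rank ∂_2 = (18 − 6) − 12 = 0, and ∂_2 has invariant factor 2 > 1, so H_1 ≅ Z/2Z.
  H_2: rank ker ∂_2 − rank ∂_3 = (12 − 12) − 0 = 0, and there is no ∂_3, so H_2 ≅ 0.

H_0 = Z,  H_1 = Z/2Z,  H_2 = 0.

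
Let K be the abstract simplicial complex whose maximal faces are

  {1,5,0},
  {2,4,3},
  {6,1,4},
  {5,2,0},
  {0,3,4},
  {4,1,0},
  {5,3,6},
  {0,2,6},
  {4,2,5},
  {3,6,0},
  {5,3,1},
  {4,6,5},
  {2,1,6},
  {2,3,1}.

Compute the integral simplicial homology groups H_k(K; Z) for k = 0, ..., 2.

H_0 = Z,  H_1 = Z^2,  H_2 = Z.

Take the total order 0 < 1 < 2 < 3 < 4 < 5 < 6 on the vertex set. Then K (dimension 2) consists of the simplices:

  0-simplices (7): [0], [1], [2], [3], [4], [5], [6]
  1-simplices (21): [0,1], [0,2], [0,3], [0,4], [0,5], [0,6], [1,2], [1,3], [1,4], [1,5], [1,6], [2,3], [2,4], [2,5], [2,6], [3,4], [3,5], [3,6], [4,5], [4,6], [5,6]
  2-simplices (14): [0,1,4], [0,1,5], [0,2,5], [0,2,6], [0,3,4], [0,3,6], [1,2,3], [1,2,6], [1,3,5], [1,4,6], [2,3,4], [2,4,5], [3,5,6], [4,5,6]

giving chain groups C_0 ≅ Z^7, C_1 ≅ Z^21, C_2 ≅ Z^14.

∂_1: C_1 → C_0 is given by ∂[p,q] = [q] − [p]. For instance
  ∂[4,5] = [5] − [4].
This gives a 7×21 integer matrix of rank 6; reducing to Smith normal form yields diagonal entries (1,1,1,1,1,1).

The boundary map ∂_2: C_2 → C_1 sends each 2-simplex [p,q,r] to [q,r] − [p,r] + [p,q]. For instance
  ∂[0,1,4] = [1,4] − [0,4] + [0,1],
  ∂[1,2,3] = [2,3] − [1,3] + [1,2].
The resulting 21×14 matrix has rank 13, and its Smith normal form has invariant factors (1,1,1,1,1,1,1,1,1,1,1,1,1).

Reading off H_k = ker ∂_k / im ∂_{k+1}:

  H_0: rank C_0 − rank ∂_1 = 7 − 6 = 1, and the invariant factors of ∂_1 are all 1, so H_0 ≅ Z.
  H_1: rank ker ∂_1 − rank ∂_2 = (21 − 6) − 13 = 2, and the invariant factors of ∂_2 are all 1, so H_1 ≅ Z^2.
  H_2: rank ker ∂_2 − rank ∂_3 = (14 − 13) − 0 = 1, and there is no ∂_3, so H_2 ≅ Z.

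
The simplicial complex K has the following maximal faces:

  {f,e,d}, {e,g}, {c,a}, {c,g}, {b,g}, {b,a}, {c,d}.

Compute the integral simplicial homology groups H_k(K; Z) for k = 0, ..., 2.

H_0 ≅ Z,  H_1 ≅ Z^2,  H_2 = 0.

Fix the vertex order a < b < c < d < e < f < g and write every simplex with vertices in increasing order. Then dim K = 2 and the simplices of K are:

  0-simplices (7): a, b, c, d, e, f, g
  1-simplices (9): ab, ac, bg, cd, cg, de, df, ef, eg
  2-simplices (1): def

giving chain groups C_0 ≅ Z^7, C_1 ≅ Z^9, C_2 ≅ Z^1.

Boundary ∂_1: C_1 → C_0 is given by ∂[p,q] = [q] − [p]. For instance
  ∂cd = d − c.
This gives a 7×9 integer matrix of rank 6; reducing to Smith normal form yields diagonal entries (1,1,1,1,1,1).

∂_2: C_2 → C_1 sends each 2-simplex [p,q,r] to [q,r] − [p,r] + [p,q]. For instance
  ∂def = ef − df + de.
The resulting 9×1 matrix has rank 1, and its Smith normal form has invariant factors (1).

Now H_k = ker ∂_k / im ∂_{k+1}, so:

  H_0: rank C_0 − rank ∂_1 = 7 − 6 = 1, and the invariant factors of ∂_1 are all 1, so H_0 ≅ Z.
  H_1: rank ker ∂_1 − rank ∂_2 = (9 − 6) − 1 = 2, and the invariant factors of ∂_2 are all 1, so H_1 ≅ Z^2.
  H_2: rank ker ∂_2 − rank ∂_3 = (1 − 1) − 0 = 0, and there is no ∂_3, so H_2 ≅ 0.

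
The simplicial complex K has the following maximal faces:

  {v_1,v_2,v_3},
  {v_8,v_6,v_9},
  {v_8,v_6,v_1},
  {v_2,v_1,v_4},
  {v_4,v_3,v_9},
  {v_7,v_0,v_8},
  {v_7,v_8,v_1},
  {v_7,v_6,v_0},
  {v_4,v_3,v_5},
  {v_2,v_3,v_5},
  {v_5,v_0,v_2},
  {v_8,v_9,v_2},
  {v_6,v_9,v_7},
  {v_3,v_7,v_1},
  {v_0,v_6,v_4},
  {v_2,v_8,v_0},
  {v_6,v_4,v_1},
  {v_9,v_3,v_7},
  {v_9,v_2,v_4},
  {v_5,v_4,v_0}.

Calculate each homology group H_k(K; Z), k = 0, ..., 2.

Fix the vertex order v_0 < v_1 < v_2 < v_3 < v_4 < v_5 < v_6 < v_7 < v_8 < v_9 and write every simplex with vertices in increasing order. Then dim K = 2 and the simplices of K are:

  0-simplices (10): [v_0], [v_1], [v_2], [v_3], [v_4], [v_5], [v_6], [v_7], [v_8], [v_9]
  1-simplices (30): (30 of them)
  2-simplices (20): (20 of them)

giving chain groups C_0 ≅ Z^10, C_1 ≅ Z^30, C_2 ≅ Z^20.

∂_1: C_1 → C_0 maps an edge to its endpoints' difference, ∂[p,q] = q − p.
This gives a 10×30 integer matrix of rank 9; reducing to Smith normal form yields diagonal entries (1,1,1,1,1,1,1,1,1).

∂_2: C_2 → C_1 acts by ∂[p,q,r] = [q,r] − [p,r] + [p,q]. For instance
  ∂[v_2,v_8,v_9] = [v_8,v_9] − [v_2,v_9] + [v_2,v_8],
  ∂[v_1,v_3,v_7] = [v_3,v_7] − [v_1,v_7] + [v_1,v_3].
As a 30×20 matrix over Z this has rank 20, with invariant factors (1,1,1,1,1,1,1,1,1,1,1,1,1,1,1,1,1,1,1,2).

Reading off H_k = ker ∂_k / im ∂_{k+1}:

  H_0: rank C_0 − rank ∂_1 = 10 − 9 = 1, and the invariant factors of ∂_1 are all 1, so H_0 = Z.
  H_1: rank ker ∂_1 − rank ∂_2 = (30 − 9) − 20 = 1, and ∂_2 has invariant factor 2 > 1, so H_1 = Z ⊕ Z/2.
  H_2: rank ker ∂_2 − rank ∂_3 = (20 − 20) − 0 = 0, and there is no ∂_3, so H_2 = 0.

As a check, the Euler characteristic is 10 − 30 + 20 = 0, which agrees with 1 − 1 + 0 = 0.

H_0 = Z,  H_1 = Z ⊕ Z/2,  H_2 = 0.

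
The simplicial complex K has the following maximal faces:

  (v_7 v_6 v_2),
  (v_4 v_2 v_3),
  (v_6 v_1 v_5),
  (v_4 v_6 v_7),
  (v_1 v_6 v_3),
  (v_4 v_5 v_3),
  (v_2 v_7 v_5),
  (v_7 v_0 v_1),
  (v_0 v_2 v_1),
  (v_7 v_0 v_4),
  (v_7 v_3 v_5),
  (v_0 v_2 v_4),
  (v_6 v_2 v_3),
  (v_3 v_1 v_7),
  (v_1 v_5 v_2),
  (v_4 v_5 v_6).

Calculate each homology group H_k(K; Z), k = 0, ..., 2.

H_0 = Z,  H_1 = Z^2,  H_2 = Z.

Fix the vertex order v_0 < v_1 < v_2 < v_3 < v_4 < v_5 < v_6 < v_7 and write every simplex with vertices in increasing order. Then dim K = 2 and the simplices of K are:

  0-simplices (8): [v_0], [v_1], [v_2], [v_3], [v_4], [v_5], [v_6], [v_7]
  1-simplices (24): (24 of them)
  2-simplices (16): (16 of them)

giving chain groups C_0 ≅ Z^8, C_1 ≅ Z^24, C_2 ≅ Z^16.

Boundary ∂_1: C_1 → C_0 maps an edge to its endpoints' difference, ∂[p,q] = q − p. For instance
  ∂[v_3,v_7] = [v_7] − [v_3].
This gives a 8×24 integer matrix of rank 7; reducing to Smith normal form yields diagonal entries (1,1,1,1,1,1,1).

The boundary map ∂_2: C_2 → C_1 sends each 2-simplex [p,q,r] to [q,r] − [p,r] + [p,q]. For instance
  ∂[v_0,v_4,v_7] = [v_4,v_7] − [v_0,v_7] + [v_0,v_4],
  ∂[v_1,v_5,v_6] = [v_5,v_6] − [v_1,v_6] + [v_1,v_5].
The 24×16 boundary matrix has rank 15 and Smith normal form diag(1,1,1,1,1,1,1,1,1,1,1,1,1,1,1).

Now H_k = ker ∂_k / im ∂_{k+1}, so:

  H_0: rank C_0 − rank ∂_1 = 8 − 7 = 1, and the invariant factors of ∂_1 are all 1, so H_0 ≅ Z.
  H_1: rank ker ∂_1 − rank ∂_2 = (24 − 7) − 15 = 2, and the invariant factors of ∂_2 are all 1, so H_1 ≅ Z^2.
  H_2: rank ker ∂_2 − rank ∂_3 = (16 − 15) − 0 = 1, and there is no ∂_3, so H_2 ≅ Z.

(K is a triangulation of the torus T^2.)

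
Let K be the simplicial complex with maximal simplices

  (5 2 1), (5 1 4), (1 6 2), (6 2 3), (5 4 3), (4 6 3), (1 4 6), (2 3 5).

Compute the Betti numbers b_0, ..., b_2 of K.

Fix the vertex order 1 < 2 < 3 < 4 < 5 < 6 and write every simplex with vertices in increasing order. Then dim K = 2 and the simplices of K are:

  0-simplices (6): [1], [2], [3], [4], [5], [6]
  1-simplices (12): [1,2], [1,4], [1,5], [1,6], [2,3], [2,5], [2,6], [3,4], [3,5], [3,6], [4,5], [4,6]
  2-simplices (8): [1,2,5], [1,2,6], [1,4,5], [1,4,6], [2,3,5], [2,3,6], [3,4,5], [3,4,6]

so the chain groups are C_0 ≅ Z^6, C_1 ≅ Z^12, C_2 ≅ Z^8.

The boundary map ∂_1: C_1 → C_0 sends each edge [p,q] (with p < q) to q − p. For instance
  ∂[1,6] = [6] − [1].
This gives a 6×12 integer matrix of rank 5; reducing to Smith normal form yields diagonal entries (1,1,1,1,1).

The boundary map ∂_2: C_2 → C_1 sends each 2-simplex [p,q,r] to [q,r] − [p,r] + [p,q]. For instance
  ∂[1,4,6] = [4,6] − [1,6] + [1,4],
  ∂[1,2,5] = [2,5] − [1,5] + [1,2].
The resulting 12×8 matrix has rank 7, and its Smith normal form has invariant factors (1,1,1,1,1,1,1).

Reading off H_k = ker ∂_k / im ∂_{k+1}:

  H_0: rank C_0 − rank ∂_1 = 6 − 5 = 1, and the invariant factors of ∂_1 are all 1, so H_0 = Z.
  H_1: rank ker ∂_1 − rank ∂_2 = (12 − 5) − 7 = 0, and the invariant factors of ∂_2 are all 1, so H_1 = 0.
  H_2: rank ker ∂_2 − rank ∂_3 = (8 − 7) − 0 = 1, and there is no ∂_3, so H_2 = Z.

As a check, the Euler characteristic is 6 − 12 + 8 = 2, which agrees with 1 − 0 + 1 = 2.

Hence the Betti numbers are b_0 = 1, b_1 = 0, b_2 = 1.

b_0 = 1, b_1 = 0, b_2 = 1.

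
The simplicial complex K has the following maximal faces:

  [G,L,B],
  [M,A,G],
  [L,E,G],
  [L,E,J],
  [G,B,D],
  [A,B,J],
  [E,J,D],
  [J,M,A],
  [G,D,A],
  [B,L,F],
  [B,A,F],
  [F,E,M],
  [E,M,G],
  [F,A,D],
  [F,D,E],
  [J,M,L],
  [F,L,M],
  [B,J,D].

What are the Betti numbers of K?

Order the vertices as A < B < D < E < F < G < J < L < M. Listing each simplex with vertices in this order, K has dimension 2 with simplices:

  0-simplices (9): A, B, D, E, F, G, J, L, M
  1-simplices (27): AB, AD, AF, AG, AJ, AM, BD, BF, BG, BJ, BL, DE, DF, DG, DJ, EF, EG, EJ, EL, EM, FL, FM, GL, GM, JL, JM, LM
  2-simplices (18): ABF, ABJ, ADF, ADG, AGM, AJM, BDG, BDJ, BFL, BGL, DEF, DEJ, EFM, EGL, EGM, EJL, FLM, JLM

giving chain groups C_0 ≅ Z^9, C_1 ≅ Z^27, C_2 ≅ Z^18.

∂_1: C_1 → C_0 sends each edge [p,q] (with p < q) to q − p. For instance
  ∂JL = L − J.
This gives a 9×27 integer matrix of rank 8; reducing to Smith normal form yields diagonal entries (1,1,1,1,1,1,1,1).

Boundary ∂_2: C_2 → C_1 acts by ∂[p,q,r] = [q,r] − [p,r] + [p,q]. For instance
  ∂ADF = DF − AF + AD,
  ∂FLM = LM − FM + FL.
As a 27×18 matrix over Z this has rank 18, with invariant factors (1,1,1,1,1,1,1,1,1,1,1,1,1,1,1,1,1,2).

From H_k ≅ ker(∂_k) / im(∂_{k+1}) we obtain:

  H_0: rank C_0 − rank ∂_1 = 9 − 8 = 1, and the invariant factors of ∂_1 are all 1, so H_0 = Z.
  H_1: rank ker ∂_1 − rank ∂_2 = (27 − 8) − 18 = 1, and ∂_2 has invariant factor 2 > 1, so H_1 = Z ⊕ Z/2Z.
  H_2: rank ker ∂_2 − rank ∂_3 = (18 − 18) − 0 = 0, and there is no ∂_3, so H_2 = 0.

(K is a triangulation of the Klein bottle.)

Hence the Betti numbers are b_0 = 1, b_1 = 1, b_2 = 0.

b_0 = 1, b_1 = 1, b_2 = 0.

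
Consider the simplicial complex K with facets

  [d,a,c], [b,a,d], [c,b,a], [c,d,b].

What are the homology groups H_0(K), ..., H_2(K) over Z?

K has 4 vertices, 6 edges, 4 triangles.
rank ∂_0 = 0, rank ∂_1 = 3 ⇒ b_0 = 4 − 0 − 3 = 1; all invariant factors of ∂_1 are 1 so no torsion. So H_0 ≅ Z.
rank ∂_1 = 3, rank ∂_2 = 3 ⇒ b_1 = 6 − 3 − 3 = 0; all invariant factors of ∂_2 are 1 so no torsion. So H_1 ≅ 0.
rank ∂_2 = 3, rank ∂_3 = 0 ⇒ b_2 = 4 − 3 − 0 = 1. So H_2 ≅ Z.

H_0 ≅ Z,  H_1 = 0,  H_2 ≅ Z.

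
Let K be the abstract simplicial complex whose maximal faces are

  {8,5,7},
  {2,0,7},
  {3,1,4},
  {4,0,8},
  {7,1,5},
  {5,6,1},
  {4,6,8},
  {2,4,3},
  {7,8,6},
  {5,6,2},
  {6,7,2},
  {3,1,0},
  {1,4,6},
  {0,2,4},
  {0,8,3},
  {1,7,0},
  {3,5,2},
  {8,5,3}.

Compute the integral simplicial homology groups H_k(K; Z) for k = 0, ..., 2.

Take the total order 0 < 1 < 2 < 3 < 4 < 5 < 6 < 7 < 8 on the vertex set. Then K (dimension 2) consists of the simplices:

  0-simplices (9): [0], [1], [2], [3], [4], [5], [6], [7], [8]
  1-simplices (27): (27 of them)
  2-simplices (18): [0,1,3], [0,1,7], [0,2,4], [0,2,7], [0,3,8], [0,4,8], [1,3,4], [1,4,6], [1,5,6], [1,5,7], [2,3,4], [2,3,5], [2,5,6], [2,6,7], [3,5,8], [4,6,8], [5,7,8], [6,7,8]

giving chain groups C_0 ≅ Z^9, C_1 ≅ Z^27, C_2 ≅ Z^18.

Boundary ∂_1: C_1 → C_0 maps an edge to its endpoints' difference, ∂[p,q] = q − p. For instance
  ∂[5,6] = [6] − [5].
The resulting 9×27 matrix has rank 8, and its Smith normal form has invariant factors (1,1,1,1,1,1,1,1).

The boundary map ∂_2: C_2 → C_1 maps a triangle to the signed sum of its edges. For instance
  ∂[0,1,7] = [1,7] − [0,7] + [0,1],
  ∂[4,6,8] = [6,8] − [4,8] + [4,6].
This gives a 27×18 integer matrix of rank 18; reducing to Smith normal form yields diagonal entries (1,1,1,1,1,1,1,1,1,1,1,1,1,1,1,1,1,2).

Reading off H_k = ker ∂_k / im ∂_{k+1}:

  H_0: rank C_0 − rank ∂_1 = 9 − 8 = 1, and the invariant factors of ∂_1 are all 1, so H_0 ≅ Z.
  H_1: rank ker ∂_1 − rank ∂_2 = (27 − 8) − 18 = 1, and ∂_2 has invariant factor 2 > 1, so H_1 ≅ Z ⊕ Z/2Z.
  H_2: rank ker ∂_2 − rank ∂_3 = (18 − 18) − 0 = 0, and there is no ∂_3, so H_2 ≅ 0.

H_0 = Z,  H_1 = Z ⊕ Z/2Z,  H_2 = 0.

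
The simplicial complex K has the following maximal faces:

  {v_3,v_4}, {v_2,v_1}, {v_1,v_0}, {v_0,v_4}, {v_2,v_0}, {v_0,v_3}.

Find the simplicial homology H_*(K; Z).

H_0 ≅ Z,  H_1 ≅ Z^2.

Take the total order v_0 < v_1 < v_2 < v_3 < v_4 on the vertex set. Then K (dimension 1) consists of the simplices:

  0-simplices (5): [v_0], [v_1], [v_2], [v_3], [v_4]
  1-simplices (6): [v_0,v_1], [v_0,v_2], [v_0,v_3], [v_0,v_4], [v_1,v_2], [v_3,v_4]

Hence C_0 ≅ Z^5, C_1 ≅ Z^6.

Boundary ∂_1: C_1 → C_0 sends each edge [p,q] (with p < q) to q − p. For instance
  ∂[v_1,v_2] = [v_2] − [v_1].
The 5×6 boundary matrix has rank 4 and Smith normal form diag(1,1,1,1).

From H_k ≅ ker(∂_k) / im(∂_{k+1}) we obtain:

  H_0: rank C_0 − rank ∂_1 = 5 − 4 = 1, and the invariant factors of ∂_1 are all 1, so H_0 ≅ Z.
  H_1: rank ker ∂_1 − rank ∂_2 = (6 − 4) − 0 = 2, and there is no ∂_2, so H_1 ≅ Z^2.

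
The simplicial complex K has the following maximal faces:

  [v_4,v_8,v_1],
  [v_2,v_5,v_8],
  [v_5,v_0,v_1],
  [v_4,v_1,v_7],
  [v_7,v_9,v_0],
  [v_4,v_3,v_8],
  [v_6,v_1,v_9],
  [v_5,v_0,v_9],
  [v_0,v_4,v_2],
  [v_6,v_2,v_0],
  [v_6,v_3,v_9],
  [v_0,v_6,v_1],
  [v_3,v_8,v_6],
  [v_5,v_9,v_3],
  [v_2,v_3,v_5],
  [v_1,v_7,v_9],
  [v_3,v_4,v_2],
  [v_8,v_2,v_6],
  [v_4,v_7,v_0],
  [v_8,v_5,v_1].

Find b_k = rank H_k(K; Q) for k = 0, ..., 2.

b_0 = 1, b_1 = 1, b_2 = 0.

Order the vertices as v_0 < v_1 < v_2 < v_3 < v_4 < v_5 < v_6 < v_7 < v_8 < v_9. Listing each simplex with vertices in this order, K has dimension 2 with simplices:

  0-simplices (10): [v_0], [v_1], [v_2], [v_3], [v_4], [v_5], [v_6], [v_7], [v_8], [v_9]
  1-simplices (30): (30 of them)
  2-simplices (20): (20 of them)

Hence C_0 ≅ Z^10, C_1 ≅ Z^30, C_2 ≅ Z^20.

Boundary ∂_1: C_1 → C_0 is given by ∂[p,q] = [q] − [p]. For instance
  ∂[v_3,v_5] = [v_5] − [v_3].
As a 10×30 matrix over Z this has rank 9, with invariant factors (1,1,1,1,1,1,1,1,1).

Boundary ∂_2: C_2 → C_1 sends each 2-simplex [p,q,r] to [q,r] − [p,r] + [p,q]. For instance
  ∂[v_3,v_4,v_8] = [v_4,v_8] − [v_3,v_8] + [v_3,v_4],
  ∂[v_0,v_2,v_4] = [v_2,v_4] − [v_0,v_4] + [v_0,v_2].
As a 30×20 matrix over Z this has rank 20, with invariant factors (1,1,1,1,1,1,1,1,1,1,1,1,1,1,1,1,1,1,1,2).

Now H_k = ker ∂_k / im ∂_{k+1}, so:

  H_0: rank C_0 − rank ∂_1 = 10 − 9 = 1, and the invariant factors of ∂_1 are all 1, so H_0 ≅ Z.
  H_1: rank ker ∂_1 − rank ∂_2 = (30 − 9) − 20 = 1, and ∂_2 has invariant factor 2 > 1, so H_1 ≅ Z × Z/2.
  H_2: rank ker ∂_2 − rank ∂_3 = (20 − 20) − 0 = 0, and there is no ∂_3, so H_2 ≅ 0.

As a check, the Euler characteristic is 10 − 30 + 20 = 0, which agrees with 1 − 1 + 0 = 0.
(K is a triangulation of the Klein bottle.)

Hence the Betti numbers are b_0 = 1, b_1 = 1, b_2 = 0.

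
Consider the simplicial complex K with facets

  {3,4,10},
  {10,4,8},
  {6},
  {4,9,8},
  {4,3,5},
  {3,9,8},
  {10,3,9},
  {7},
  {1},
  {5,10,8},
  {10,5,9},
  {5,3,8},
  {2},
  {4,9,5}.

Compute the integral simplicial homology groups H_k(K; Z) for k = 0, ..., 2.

H_0 ≅ Z^5,  H_1 ≅ Z/2Z,  H_2 = 0.

We work with the vertex ordering 1 < 2 < 3 < 4 < 5 < 6 < 7 < 8 < 9 < 10. The simplices of K, each written with vertices in increasing order, are:

  0-simplices (10): [1], [2], [3], [4], [5], [6], [7], [8], [9], [10]
  1-simplices (15): [3,4], [3,5], [3,8], [3,9], [3,10], [4,5], [4,8], [4,9], [4,10], [5,8], [5,9], [5,10], [8,9], [8,10], [9,10]
  2-simplices (10): [3,4,5], [3,4,10], [3,5,8], [3,8,9], [3,9,10], [4,5,9], [4,8,9], [4,8,10], [5,8,10], [5,9,10]

so the chain groups are C_0 ≅ Z^10, C_1 ≅ Z^15, C_2 ≅ Z^10.

Boundary ∂_1: C_1 → C_0 maps an edge to its endpoints' difference, ∂[p,q] = q − p. For instance
  ∂[3,8] = [8] − [3].
As a 10×15 matrix over Z this has rank 5, with invariant factors (1,1,1,1,1).

Boundary ∂_2: C_2 → C_1 maps a triangle to the signed sum of its edges. For instance
  ∂[3,9,10] = [9,10] − [3,10] + [3,9],
  ∂[3,8,9] = [8,9] − [3,9] + [3,8].
The resulting 15×10 matrix has rank 10, and its Smith normal form has invariant factors (1,1,1,1,1,1,1,1,1,2).

From H_k ≅ ker(∂_k) / im(∂_{k+1}) we obtain:

  H_0: rank C_0 − rank ∂_1 = 10 − 5 = 5, and the invariant factors of ∂_1 are all 1, so H_0 ≅ Z^5.
  H_1: rank ker ∂_1 − rank ∂_2 = (15 − 5) − 10 = 0, and ∂_2 has invariant factor 2 > 1, so H_1 ≅ Z/2Z.
  H_2: rank ker ∂_2 − rank ∂_3 = (10 − 10) − 0 = 0, and there is no ∂_3, so H_2 ≅ 0.

As a check, the Euler characteristic is 10 − 15 + 10 = 5, which agrees with 5 − 0 + 0 = 5.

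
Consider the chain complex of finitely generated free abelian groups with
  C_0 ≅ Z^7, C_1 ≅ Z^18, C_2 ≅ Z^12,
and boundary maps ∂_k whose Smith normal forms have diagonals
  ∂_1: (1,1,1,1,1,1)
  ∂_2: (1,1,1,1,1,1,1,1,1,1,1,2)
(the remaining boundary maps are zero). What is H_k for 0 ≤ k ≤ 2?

H_0: b_0 = 7 − 0 − 6 = 1; torsion from ∂_1 factors > 1: none. So H_0 = Z.
H_1: b_1 = 18 − 6 − 12 = 0; torsion from ∂_2 factors > 1: [2]. So H_1 = Z/2.
H_2: b_2 = 12 − 12 − 0 = 0; torsion from ∂_3 factors > 1: none. So H_2 = 0.

H_0 = Z,  H_1 = Z/2,  H_2 = 0.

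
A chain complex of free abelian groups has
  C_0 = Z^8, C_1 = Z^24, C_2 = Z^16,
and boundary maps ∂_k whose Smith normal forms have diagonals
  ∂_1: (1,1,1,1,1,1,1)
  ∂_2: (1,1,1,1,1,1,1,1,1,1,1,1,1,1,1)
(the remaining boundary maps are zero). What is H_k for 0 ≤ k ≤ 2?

H_0 = Z,  H_1 = Z^2,  H_2 = Z.

H_0: b_0 = 8 − 0 − 7 = 1; torsion from ∂_1 factors > 1: none. So H_0 = Z.
H_1: b_1 = 24 − 7 − 15 = 2; torsion from ∂_2 factors > 1: none. So H_1 = Z^2.
H_2: b_2 = 16 − 15 − 0 = 1; torsion from ∂_3 factors > 1: none. So H_2 = Z.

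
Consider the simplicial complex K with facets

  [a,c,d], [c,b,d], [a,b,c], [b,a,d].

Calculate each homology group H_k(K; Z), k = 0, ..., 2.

H_0 ≅ Z,  H_1 = 0,  H_2 ≅ Z.

Take the total order a < b < c < d on the vertex set. Then K (dimension 2) consists of the simplices:

  0-simplices (4): a, b, c, d
  1-simplices (6): ab, ac, ad, bc, bd, cd
  2-simplices (4): abc, abd, acd, bcd

giving chain groups C_0 ≅ Z^4, C_1 ≅ Z^6, C_2 ≅ Z^4.

Boundary ∂_1: C_1 → C_0 is given by ∂[p,q] = [q] − [p]. For instance
  ∂ad = d − a.
As a 4×6 matrix over Z this has rank 3, with invariant factors (1,1,1).

∂_2: C_2 → C_1 sends each 2-simplex [p,q,r] to [q,r] − [p,r] + [p,q]. For instance
  ∂acd = cd − ad + ac,
  ∂bcd = cd − bd + bc.
This gives a 6×4 integer matrix of rank 3; reducing to Smith normal form yields diagonal entries (1,1,1).

From H_k ≅ ker(∂_k) / im(∂_{k+1}) we obtain:

  H_0: rank C_0 − rank ∂_1 = 4 − 3 = 1, and the invariant factors of ∂_1 are all 1, so H_0 ≅ Z.
  H_1: rank ker ∂_1 − rank ∂_2 = (6 − 3) − 3 = 0, and the invariant factors of ∂_2 are all 1, so H_1 ≅ 0.
  H_2: rank ker ∂_2 − rank ∂_3 = (4 − 3) − 0 = 1, and there is no ∂_3, so H_2 ≅ Z.

(K is a triangulation of the 2-sphere S^2.)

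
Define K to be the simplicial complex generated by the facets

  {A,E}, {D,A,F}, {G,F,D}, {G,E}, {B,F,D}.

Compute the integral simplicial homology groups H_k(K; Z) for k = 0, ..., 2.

Take the total order A < B < D < E < F < G on the vertex set. Then K (dimension 2) consists of the simplices:

  0-simplices (6): A, B, D, E, F, G
  1-simplices (9): AD, AE, AF, BD, BF, DF, DG, EG, FG
  2-simplices (3): ADF, BDF, DFG

giving chain groups C_0 ≅ Z^6, C_1 ≅ Z^9, C_2 ≅ Z^3.

The boundary map ∂_1: C_1 → C_0 sends each edge [p,q] (with p < q) to q − p.
As a 6×9 matrix over Z this has rank 5, with invariant factors (1,1,1,1,1).

∂_2: C_2 → C_1 sends each 2-simplex [p,q,r] to [q,r] − [p,r] + [p,q]. For instance
  ∂ADF = DF − AF + AD,
  ∂DFG = FG − DG + DF.
The resulting 9×3 matrix has rank 3, and its Smith normal form has invariant factors (1,1,1).

Reading off H_k = ker ∂_k / im ∂_{k+1}:

  H_0: rank C_0 − rank ∂_1 = 6 − 5 = 1, and the invariant factors of ∂_1 are all 1, so H_0 ≅ Z.
  H_1: rank ker ∂_1 − rank ∂_2 = (9 − 5) − 3 = 1, and the invariant factors of ∂_2 are all 1, so H_1 ≅ Z.
  H_2: rank ker ∂_2 − rank ∂_3 = (3 − 3) − 0 = 0, and there is no ∂_3, so H_2 ≅ 0.

H_0 = Z,  H_1 = Z,  H_2 = 0.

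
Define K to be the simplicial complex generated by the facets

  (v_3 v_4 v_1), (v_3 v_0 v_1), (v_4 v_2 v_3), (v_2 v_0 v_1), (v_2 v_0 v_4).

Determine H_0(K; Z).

H_0 ≅ Z.

Fix the vertex order v_0 < v_1 < v_2 < v_3 < v_4 and write every simplex with vertices in increasing order. Then dim K = 2 and the simplices of K are:

  0-simplices (5): [v_0], [v_1], [v_2], [v_3], [v_4]
  1-simplices (10): [v_0,v_1], [v_0,v_2], [v_0,v_3], [v_0,v_4], [v_1,v_2], [v_1,v_3], [v_1,v_4], [v_2,v_3], [v_2,v_4], [v_3,v_4]
  2-simplices (5): [v_0,v_1,v_2], [v_0,v_1,v_3], [v_0,v_2,v_4], [v_1,v_3,v_4], [v_2,v_3,v_4]

so the chain groups are C_0 ≅ Z^5, C_1 ≅ Z^10, C_2 ≅ Z^5.

Boundary ∂_1: C_1 → C_0 maps an edge to its endpoints' difference, ∂[p,q] = q − p. For instance
  ∂[v_0,v_4] = [v_4] − [v_0].
As a 5×10 matrix over Z this has rank 4, with invariant factors (1,1,1,1).

Boundary ∂_2: C_2 → C_1 acts by ∂[p,q,r] = [q,r] − [p,r] + [p,q]. For instance
  ∂[v_2,v_3,v_4] = [v_3,v_4] − [v_2,v_4] + [v_2,v_3],
  ∂[v_0,v_2,v_4] = [v_2,v_4] − [v_0,v_4] + [v_0,v_2].
The resulting 10×5 matrix has rank 5, and its Smith normal form has invariant factors (1,1,1,1,1).

Computing H_k = (kernel of ∂_k) / (image of ∂_{k+1}):

  H_0: rank C_0 − rank ∂_1 = 5 − 4 = 1, and the invariant factors of ∂_1 are all 1, so H_0 ≅ Z.

(K is a triangulation of the Möbius band.)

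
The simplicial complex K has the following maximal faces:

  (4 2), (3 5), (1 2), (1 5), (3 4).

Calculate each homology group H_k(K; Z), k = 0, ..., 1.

Order the vertices as 1 < 2 < 3 < 4 < 5. Listing each simplex with vertices in this order, K has dimension 1 with simplices:

  0-simplices (5): [1], [2], [3], [4], [5]
  1-simplices (5): [1,2], [1,5], [2,4], [3,4], [3,5]

giving chain groups C_0 ≅ Z^5, C_1 ≅ Z^5.

Boundary ∂_1: C_1 → C_0 is given by ∂[p,q] = [q] − [p].
This gives a 5×5 integer matrix of rank 4; reducing to Smith normal form yields diagonal entries (1,1,1,1).

Reading off H_k = ker ∂_k / im ∂_{k+1}:

  H_0: rank C_0 − rank ∂_1 = 5 − 4 = 1, and the invariant factors of ∂_1 are all 1, so H_0 ≅ Z.
  H_1: rank ker ∂_1 − rank ∂_2 = (5 − 4) − 0 = 1, and there is no ∂_2, so H_1 ≅ Z.

As a check, the Euler characteristic is 5 − 5 = 0, which agrees with 1 − 1 = 0.
(K is a triangulation of the circle S^1.)

H_0 ≅ Z,  H_1 ≅ Z.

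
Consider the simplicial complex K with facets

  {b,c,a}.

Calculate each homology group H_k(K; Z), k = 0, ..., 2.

K has 3 vertices, 3 edges, 1 triangle.
rank ∂_0 = 0, rank ∂_1 = 2 ⇒ b_0 = 3 − 0 − 2 = 1; all invariant factors of ∂_1 are 1 so no torsion. So H_0 ≅ Z.
rank ∂_1 = 2, rank ∂_2 = 1 ⇒ b_1 = 3 − 2 − 1 = 0; all invariant factors of ∂_2 are 1 so no torsion. So H_1 ≅ 0.
rank ∂_2 = 1, rank ∂_3 = 0 ⇒ b_2 = 1 − 1 − 0 = 0. So H_2 ≅ 0.

H_0 ≅ Z,  H_1 = 0,  H_2 = 0.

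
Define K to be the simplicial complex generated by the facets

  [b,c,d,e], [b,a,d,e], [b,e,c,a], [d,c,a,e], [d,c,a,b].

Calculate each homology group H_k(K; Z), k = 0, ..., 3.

H_0 ≅ Z,  H_1 = 0,  H_2 = 0,  H_3 ≅ Z.

We work with the vertex ordering a < b < c < d < e. The simplices of K, each written with vertices in increasing order, are:

  0-simplices (5): a, b, c, d, e
  1-simplices (10): ab, ac, ad, ae, bc, bd, be, cd, ce, de
  2-simplices (10): abc, abd, abe, acd, ace, ade, bcd, bce, bde, cde
  3-simplices (5): abcd, abce, abde, acde, bcde

giving chain groups C_0 ≅ Z^5, C_1 ≅ Z^10, C_2 ≅ Z^10, C_3 ≅ Z^5.

The boundary map ∂_1: C_1 → C_0 maps an edge to its endpoints' difference, ∂[p,q] = q − p. For instance
  ∂cd = d − c.
As a 5×10 matrix over Z this has rank 4, with invariant factors (1,1,1,1).

∂_2: C_2 → C_1 acts by ∂[p,q,r] = [q,r] − [p,r] + [p,q]. For instance
  ∂ade = de − ae + ad,
  ∂bde = de − be + bd.
The resulting 10×10 matrix has rank 6, and its Smith normal form has invariant factors (1,1,1,1,1,1).

Boundary ∂_3: C_3 → C_2 sends each 3-simplex σ to the alternating sum Σ_i (−1)^i (σ with its i-th vertex removed). For instance
  ∂acde = cde − ade + ace − acd,
  ∂bcde = cde − bde + bce − bcd.
As a 10×5 matrix over Z this has rank 4, with invariant factors (1,1,1,1).

Now H_k = ker ∂_k / im ∂_{k+1}, so:

  H_0: rank C_0 − rank ∂_1 = 5 − 4 = 1, and the invariant factors of ∂_1 are all 1, so H_0 = Z.
  H_1: rank ker ∂_1 − rank ∂_2 = (10 − 4) − 6 = 0, and the invariant factors of ∂_2 are all 1, so H_1 = 0.
  H_2: rank ker ∂_2 − rank ∂_3 = (10 − 6) − 4 = 0, and the invariant factors of ∂_3 are all 1, so H_2 = 0.
  H_3: rank ker ∂_3 − rank ∂_4 = (5 − 4) − 0 = 1, and there is no ∂_4, so H_3 = Z.

As a check, the Euler characteristic is 5 − 10 + 10 − 5 = 0, which agrees with 1 − 0 + 0 − 1 = 0.
(K is a triangulation of the 3-sphere S^3.)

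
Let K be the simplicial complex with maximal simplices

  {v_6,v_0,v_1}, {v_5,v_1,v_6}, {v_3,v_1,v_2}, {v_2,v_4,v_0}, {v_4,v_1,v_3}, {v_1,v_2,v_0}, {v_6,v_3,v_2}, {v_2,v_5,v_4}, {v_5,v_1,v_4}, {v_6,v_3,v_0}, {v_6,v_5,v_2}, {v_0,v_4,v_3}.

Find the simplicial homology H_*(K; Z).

H_0 ≅ Z,  H_1 ≅ Z/2,  H_2 = 0.

Order the vertices as v_0 < v_1 < v_2 < v_3 < v_4 < v_5 < v_6. Listing each simplex with vertices in this order, K has dimension 2 with simplices:

  0-simplices (7): [v_0], [v_1], [v_2], [v_3], [v_4], [v_5], [v_6]
  1-simplices (18): (18 of them)
  2-simplices (12): (12 of them)

giving chain groups C_0 ≅ Z^7, C_1 ≅ Z^18, C_2 ≅ Z^12.

The boundary map ∂_1: C_1 → C_0 sends each edge [p,q] (with p < q) to q − p.
This gives a 7×18 integer matrix of rank 6; reducing to Smith normal form yields diagonal entries (1,1,1,1,1,1).

Boundary ∂_2: C_2 → C_1 maps a triangle to the signed sum of its edges. For instance
  ∂[v_1,v_4,v_5] = [v_4,v_5] − [v_1,v_5] + [v_1,v_4],
  ∂[v_1,v_3,v_4] = [v_3,v_4] − [v_1,v_4] + [v_1,v_3].
The 18×12 boundary matrix has rank 12 and Smith normal form diag(1,1,1,1,1,1,1,1,1,1,1,2).

Now H_k = ker ∂_k / im ∂_{k+1}, so:

  H_0: rank C_0 − rank ∂_1 = 7 − 6 = 1, and the invariant factors of ∂_1 are all 1, so H_0 ≅ Z.
  H_1: rank ker ∂_1 − rank ∂_2 = (18 − 6) − 12 = 0, and ∂_2 has invariant factor 2 > 1, so H_1 ≅ Z/2.
  H_2: rank ker ∂_2 − rank ∂_3 = (12 − 12) − 0 = 0, and there is no ∂_3, so H_2 ≅ 0.

As a check, the Euler characteristic is 7 − 18 + 12 = 1, which agrees with 1 − 0 + 0 = 1.
(K is a triangulation of the real projective plane RP^2.)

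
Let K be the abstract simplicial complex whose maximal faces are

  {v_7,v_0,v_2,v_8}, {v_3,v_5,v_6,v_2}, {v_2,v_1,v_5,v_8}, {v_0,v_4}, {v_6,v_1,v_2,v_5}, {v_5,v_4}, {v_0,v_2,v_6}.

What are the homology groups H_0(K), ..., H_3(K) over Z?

H_0 ≅ Z,  H_1 ≅ Z,  H_2 = 0,  H_3 = 0.

We work with the vertex ordering v_0 < v_1 < v_2 < v_3 < v_4 < v_5 < v_6 < v_7 < v_8. The simplices of K, each written with vertices in increasing order, are:

  0-simplices (9): [v_0], [v_1], [v_2], [v_3], [v_4], [v_5], [v_6], [v_7], [v_8]
  1-simplices (20): (20 of them)
  2-simplices (15): (15 of them)
  3-simplices (4): [v_0,v_2,v_7,v_8], [v_1,v_2,v_5,v_6], [v_1,v_2,v_5,v_8], [v_2,v_3,v_5,v_6]

so the chain groups are C_0 ≅ Z^9, C_1 ≅ Z^20, C_2 ≅ Z^15, C_3 ≅ Z^4.

Boundary ∂_1: C_1 → C_0 maps an edge to its endpoints' difference, ∂[p,q] = q − p. For instance
  ∂[v_4,v_5] = [v_5] − [v_4].
As a 9×20 matrix over Z this has rank 8, with invariant factors (1,1,1,1,1,1,1,1).

Boundary ∂_2: C_2 → C_1 sends each 2-simplex [p,q,r] to [q,r] − [p,r] + [p,q]. For instance
  ∂[v_2,v_5,v_6] = [v_5,v_6] − [v_2,v_6] + [v_2,v_5],
  ∂[v_0,v_2,v_7] = [v_2,v_7] − [v_0,v_7] + [v_0,v_2].
As a 20×15 matrix over Z this has rank 11, with invariant factors (1,1,1,1,1,1,1,1,1,1,1).

Boundary ∂_3: C_3 → C_2 sends each 3-simplex σ to the alternating sum Σ_i (−1)^i (σ with its i-th vertex removed). For instance
  ∂[v_1,v_2,v_5,v_8] = [v_2,v_5,v_8] − [v_1,v_5,v_8] + [v_1,v_2,v_8] − [v_1,v_2,v_5],
  ∂[v_1,v_2,v_5,v_6] = [v_2,v_5,v_6] − [v_1,v_5,v_6] + [v_1,v_2,v_6] − [v_1,v_2,v_5].
The 15×4 boundary matrix has rank 4 and Smith normal form diag(1,1,1,1).

Reading off H_k = ker ∂_k / im ∂_{k+1}:

  H_0: rank C_0 − rank ∂_1 = 9 − 8 = 1, and the invariant factors of ∂_1 are all 1, so H_0 ≅ Z.
  H_1: rank ker ∂_1 − rank ∂_2 = (20 − 8) − 11 = 1, and the invariant factors of ∂_2 are all 1, so H_1 ≅ Z.
  H_2: rank ker ∂_2 − rank ∂_3 = (15 − 11) − 4 = 0, and the invariant factors of ∂_3 are all 1, so H_2 ≅ 0.
  H_3: rank ker ∂_3 − rank ∂_4 = (4 − 4) − 0 = 0, and there is no ∂_4, so H_3 ≅ 0.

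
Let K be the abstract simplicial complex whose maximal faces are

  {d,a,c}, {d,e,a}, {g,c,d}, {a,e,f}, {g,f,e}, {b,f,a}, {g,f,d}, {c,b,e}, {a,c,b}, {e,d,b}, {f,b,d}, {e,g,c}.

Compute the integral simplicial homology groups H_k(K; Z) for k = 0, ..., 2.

Order the vertices as a < b < c < d < e < f < g. Listing each simplex with vertices in this order, K has dimension 2 with simplices:

  0-simplices (7): a, b, c, d, e, f, g
  1-simplices (18): ab, ac, ad, ae, af, bc, bd, be, bf, cd, ce, cg, de, df, dg, ef, eg, fg
  2-simplices (12): abc, abf, acd, ade, aef, bce, bde, bdf, cdg, ceg, dfg, efg

giving chain groups C_0 ≅ Z^7, C_1 ≅ Z^18, C_2 ≅ Z^12.

The boundary map ∂_1: C_1 → C_0 is given by ∂[p,q] = [q] − [p]. For instance
  ∂cd = d − c.
The 7×18 boundary matrix has rank 6 and Smith normal form diag(1,1,1,1,1,1).

∂_2: C_2 → C_1 sends each 2-simplex [p,q,r] to [q,r] − [p,r] + [p,q]. For instance
  ∂cdg = dg − cg + cd,
  ∂acd = cd − ad + ac.
As a 18×12 matrix over Z this has rank 12, with invariant factors (1,1,1,1,1,1,1,1,1,1,1,2).

Now H_k = ker ∂_k / im ∂_{k+1}, so:

  H_0: rank C_0 − rank ∂_1 = 7 − 6 = 1, and the invariant factors of ∂_1 are all 1, so H_0 ≅ Z.
  H_1: rank ker ∂_1 − rank ∂_2 = (18 − 6) − 12 = 0, and ∂_2 has invariant factor 2 > 1, so H_1 ≅ Z/2.
  H_2: rank ker ∂_2 − rank ∂_3 = (12 − 12) − 0 = 0, and there is no ∂_3, so H_2 ≅ 0.

(K is a triangulation of the real projective plane RP^2.)

H_0 = Z,  H_1 = Z/2,  H_2 = 0.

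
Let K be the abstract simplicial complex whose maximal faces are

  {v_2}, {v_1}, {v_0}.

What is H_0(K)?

Fix the vertex order v_0 < v_1 < v_2 and write every simplex with vertices in increasing order. Then dim K = 0 and the simplices of K are:

  0-simplices (3): [v_0], [v_1], [v_2]

so the chain groups are C_0 ≅ Z^3.

From H_k ≅ ker(∂_k) / im(∂_{k+1}) we obtain:

  H_0: rank C_0 − rank ∂_1 = 3 − 0 = 3, and there is no ∂_1, so H_0 ≅ Z^3.

H_0 = Z^3.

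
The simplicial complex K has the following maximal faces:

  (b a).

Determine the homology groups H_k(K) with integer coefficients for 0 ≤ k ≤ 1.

H_0 ≅ Z,  H_1 = 0.

We work with the vertex ordering a < b. The simplices of K, each written with vertices in increasing order, are:

  0-simplices (2): a, b
  1-simplices (1): ab

giving chain groups C_0 ≅ Z^2, C_1 ≅ Z^1.

Boundary ∂_1: C_1 → C_0 is given by ∂[p,q] = [q] − [p]. For instance
  ∂ab = b − a.
The resulting 2×1 matrix has rank 1, and its Smith normal form has invariant factors (1).

Reading off H_k = ker ∂_k / im ∂_{k+1}:

  H_0: rank C_0 − rank ∂_1 = 2 − 1 = 1, and the invariant factors of ∂_1 are all 1, so H_0 ≅ Z.
  H_1: rank ker ∂_1 − rank ∂_2 = (1 − 1) − 0 = 0, and there is no ∂_2, so H_1 ≅ 0.

As a check, the Euler characteristic is 2 − 1 = 1, which agrees with 1 − 0 = 1.
(K is a triangulation of the 1-simplex.)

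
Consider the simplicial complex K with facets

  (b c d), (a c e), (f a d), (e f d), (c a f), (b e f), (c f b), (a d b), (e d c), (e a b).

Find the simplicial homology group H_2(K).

Take the total order a < b < c < d < e < f on the vertex set. Then K (dimension 2) consists of the simplices:

  0-simplices (6): a, b, c, d, e, f
  1-simplices (15): ab, ac, ad, ae, af, bc, bd, be, bf, cd, ce, cf, de, df, ef
  2-simplices (10): abd, abe, ace, acf, adf, bcd, bcf, bef, cde, def

Hence C_0 ≅ Z^6, C_1 ≅ Z^15, C_2 ≅ Z^10.

∂_1: C_1 → C_0 maps an edge to its endpoints' difference, ∂[p,q] = q − p.
The 6×15 boundary matrix has rank 5 and Smith normal form diag(1,1,1,1,1).

∂_2: C_2 → C_1 acts by ∂[p,q,r] = [q,r] − [p,r] + [p,q]. For instance
  ∂ace = ce − ae + ac,
  ∂bcf = cf − bf + bc.
The resulting 15×10 matrix has rank 10, and its Smith normal form has invariant factors (1,1,1,1,1,1,1,1,1,2).

Reading off H_k = ker ∂_k / im ∂_{k+1}:

  H_2: rank ker ∂_2 − rank ∂_3 = (10 − 10) − 0 = 0, and there is no ∂_3, so H_2 ≅ 0.

H_2 = 0.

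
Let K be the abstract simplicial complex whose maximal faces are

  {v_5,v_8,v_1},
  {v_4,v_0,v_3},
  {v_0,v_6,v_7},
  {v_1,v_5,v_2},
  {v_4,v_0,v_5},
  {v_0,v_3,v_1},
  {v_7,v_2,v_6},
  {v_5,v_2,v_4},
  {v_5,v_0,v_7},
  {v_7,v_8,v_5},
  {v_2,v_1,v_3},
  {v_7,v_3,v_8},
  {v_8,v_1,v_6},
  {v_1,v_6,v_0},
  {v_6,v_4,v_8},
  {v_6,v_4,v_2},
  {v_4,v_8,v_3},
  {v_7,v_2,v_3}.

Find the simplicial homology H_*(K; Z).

K has 9 vertices, 27 edges, 18 triangles.
rank ∂_0 = 0, rank ∂_1 = 8 ⇒ b_0 = 9 − 0 − 8 = 1; all invariant factors of ∂_1 are 1 so no torsion. So H_0 = Z.
rank ∂_1 = 8, rank ∂_2 = 17 ⇒ b_1 = 27 − 8 − 17 = 2; all invariant factors of ∂_2 are 1 so no torsion. So H_1 = Z^2.
rank ∂_2 = 17, rank ∂_3 = 0 ⇒ b_2 = 18 − 17 − 0 = 1. So H_2 = Z.

H_0 = Z,  H_1 = Z^2,  H_2 = Z.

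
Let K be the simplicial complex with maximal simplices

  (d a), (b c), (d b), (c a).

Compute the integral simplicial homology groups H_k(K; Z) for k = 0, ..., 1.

Fix the vertex order a < b < c < d and write every simplex with vertices in increasing order. Then dim K = 1 and the simplices of K are:

  0-simplices (4): a, b, c, d
  1-simplices (4): ac, ad, bc, bd

Hence C_0 ≅ Z^4, C_1 ≅ Z^4.

∂_1: C_1 → C_0 maps an edge to its endpoints' difference, ∂[p,q] = q − p. For instance
  ∂ac = c − a.
This gives a 4×4 integer matrix of rank 3; reducing to Smith normal form yields diagonal entries (1,1,1).

Reading off H_k = ker ∂_k / im ∂_{k+1}:

  H_0: rank C_0 − rank ∂_1 = 4 − 3 = 1, and the invariant factors of ∂_1 are all 1, so H_0 ≅ Z.
  H_1: rank ker ∂_1 − rank ∂_2 = (4 − 3) − 0 = 1, and there is no ∂_2, so H_1 ≅ Z.

H_0 = Z,  H_1 = Z.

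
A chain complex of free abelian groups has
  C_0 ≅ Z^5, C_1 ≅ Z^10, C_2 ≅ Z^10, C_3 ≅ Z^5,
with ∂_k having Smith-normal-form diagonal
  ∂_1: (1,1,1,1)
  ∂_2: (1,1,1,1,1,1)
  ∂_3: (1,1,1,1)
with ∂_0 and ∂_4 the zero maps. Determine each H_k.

H_0: b_0 = 5 − 0 − 4 = 1; torsion from ∂_1 factors > 1: none. So H_0 = Z.
H_1: b_1 = 10 − 4 − 6 = 0; torsion from ∂_2 factors > 1: none. So H_1 = 0.
H_2: b_2 = 10 − 6 − 4 = 0; torsion from ∂_3 factors > 1: none. So H_2 = 0.
H_3: b_3 = 5 − 4 − 0 = 1; torsion from ∂_4 factors > 1: none. So H_3 = Z.

H_0 = Z,  H_1 = 0,  H_2 = 0,  H_3 = Z.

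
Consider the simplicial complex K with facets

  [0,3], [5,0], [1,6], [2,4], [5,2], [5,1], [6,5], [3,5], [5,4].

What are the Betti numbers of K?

b_0 = 1, b_1 = 3.

K has 7 vertices, 9 edges.
rank ∂_0 = 0, rank ∂_1 = 6 ⇒ b_0 = 7 − 0 − 6 = 1; all invariant factors of ∂_1 are 1 so no torsion. So H_0 = Z.
rank ∂_1 = 6, rank ∂_2 = 0 ⇒ b_1 = 9 − 6 − 0 = 3. So H_1 = Z^3.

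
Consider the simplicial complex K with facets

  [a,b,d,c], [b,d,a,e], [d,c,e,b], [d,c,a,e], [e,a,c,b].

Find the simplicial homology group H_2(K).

H_2 ≅ 0.

We work with the vertex ordering a < b < c < d < e. The simplices of K, each written with vertices in increasing order, are:

  0-simplices (5): a, b, c, d, e
  1-simplices (10): ab, ac, ad, ae, bc, bd, be, cd, ce, de
  2-simplices (10): abc, abd, abe, acd, ace, ade, bcd, bce, bde, cde
  3-simplices (5): abcd, abce, abde, acde, bcde

giving chain groups C_0 ≅ Z^5, C_1 ≅ Z^10, C_2 ≅ Z^10, C_3 ≅ Z^5.

Boundary ∂_1: C_1 → C_0 is given by ∂[p,q] = [q] − [p]. For instance
  ∂ad = d − a.
The resulting 5×10 matrix has rank 4, and its Smith normal form has invariant factors (1,1,1,1).

∂_2: C_2 → C_1 sends each 2-simplex [p,q,r] to [q,r] − [p,r] + [p,q]. For instance
  ∂abd = bd − ad + ab,
  ∂bcd = cd − bd + bc.
The resulting 10×10 matrix has rank 6, and its Smith normal form has invariant factors (1,1,1,1,1,1).

∂_3: C_3 → C_2 sends each 3-simplex σ to the alternating sum Σ_i (−1)^i (σ with its i-th vertex removed). For instance
  ∂abde = bde − ade + abe − abd,
  ∂abce = bce − ace + abe − abc.
This gives a 10×5 integer matrix of rank 4; reducing to Smith normal form yields diagonal entries (1,1,1,1).

Reading off H_k = ker ∂_k / im ∂_{k+1}:

  H_2: rank ker ∂_2 − rank ∂_3 = (10 − 6) − 4 = 0, and the invariant factors of ∂_3 are all 1, so H_2 ≅ 0.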